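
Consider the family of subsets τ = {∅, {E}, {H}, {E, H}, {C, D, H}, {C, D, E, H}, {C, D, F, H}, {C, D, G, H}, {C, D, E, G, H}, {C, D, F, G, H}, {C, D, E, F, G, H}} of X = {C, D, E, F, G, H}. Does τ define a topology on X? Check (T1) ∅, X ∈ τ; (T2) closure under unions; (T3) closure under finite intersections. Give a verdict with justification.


τ is NOT a topology on X.

Axiom (T1): ∅ ∈ τ? Yes; X ∈ τ? Yes.
Axiom (T2/T3): check pairwise unions and intersections of members of τ.
Counterexample for (T2): {E} ∪ {C, D, F, H} = {C, D, E, F, H} ∉ τ. Therefore τ is NOT a topology.


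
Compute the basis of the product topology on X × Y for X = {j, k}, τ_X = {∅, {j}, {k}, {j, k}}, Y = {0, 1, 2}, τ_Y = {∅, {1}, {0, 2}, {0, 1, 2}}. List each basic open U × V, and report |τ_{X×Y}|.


Basis B = {∅ × ∅, {j} × {1}, {k} × {1}, {j} × {0, 2}, {j, k} × {1}, {k} × {0, 2}, {j} × {0, 1, 2}, {k} × {0, 1, 2}, {j, k} × {0, 2}, {j, k} × {0, 1, 2}}; |τ_{X×Y}| = 16.

Enumerate products U × V with U ∈ τ_X, V ∈ τ_Y (deduplicated):
  ∅ × ∅ = {} (∅)
  {j} × {1} = {(j,1)}
  {k} × {1} = {(k,1)}
  {j} × {0, 2} = {(j,0), (j,2)}
  {j, k} × {1} = {(j,1), (k,1)}
  {k} × {0, 2} = {(k,0), (k,2)}
  {j} × {0, 1, 2} = {(j,0), (j,1), (j,2)}
  {k} × {0, 1, 2} = {(k,0), (k,1), (k,2)}
  {j, k} × {0, 2} = {(j,0), (j,2), (k,0), (k,2)}
  {j, k} × {0, 1, 2} = {(j,0), (j,1), (j,2), (k,0), (k,1), (k,2)}
These 10 distinct sets form the basis B.
Close under arbitrary unions to get τ_{X×Y}; counting gives |τ_{X×Y}| = 16.


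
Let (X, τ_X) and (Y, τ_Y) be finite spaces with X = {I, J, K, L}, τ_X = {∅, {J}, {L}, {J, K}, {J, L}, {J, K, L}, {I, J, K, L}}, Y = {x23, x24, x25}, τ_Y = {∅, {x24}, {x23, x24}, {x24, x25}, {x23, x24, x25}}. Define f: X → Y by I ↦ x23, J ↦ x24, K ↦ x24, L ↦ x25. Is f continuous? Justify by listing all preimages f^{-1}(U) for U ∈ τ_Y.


f is NOT continuous.

Compute f^{-1}(U) for each U ∈ τ_Y:
  U = ∅: f^{-1}(U) = ∅ ∈ τ_X ✓.
  U = {x24}: f^{-1}(U) = {J, K} ∈ τ_X ✓.
  U = {x23, x24}: f^{-1}(U) = {I, J, K} ∉ τ_X ✗.
  U = {x24, x25}: f^{-1}(U) = {J, K, L} ∈ τ_X ✓.
  U = {x23, x24, x25}: f^{-1}(U) = {I, J, K, L} ∈ τ_X ✓.
Found U = {x23, x24} with f^{-1}(U) = {I, J, K} not in τ_X. Therefore f is NOT continuous.


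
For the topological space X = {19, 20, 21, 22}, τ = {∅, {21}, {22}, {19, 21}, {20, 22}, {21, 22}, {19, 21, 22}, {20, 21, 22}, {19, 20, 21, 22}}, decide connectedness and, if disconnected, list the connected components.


(X, τ) is disconnected; components = [{19, 21}, {20, 22}].

Find clopen sets (U ∈ τ with X ∖ U ∈ τ):
  U = ∅, X ∖ U = {19, 20, 21, 22} — both open, so U is clopen.
  U = {19, 21}, X ∖ U = {20, 22} — both open, so U is clopen.
  U = {20, 22}, X ∖ U = {19, 21} — both open, so U is clopen.
  U = {19, 20, 21, 22}, X ∖ U = ∅ — both open, so U is clopen.
Nontrivial clopen(s) exist: e.g. {19, 21}. So (X, τ) is disconnected.
Compute connected components by grouping points that agree on all clopens:
  component: {19, 21}
  component: {20, 22}


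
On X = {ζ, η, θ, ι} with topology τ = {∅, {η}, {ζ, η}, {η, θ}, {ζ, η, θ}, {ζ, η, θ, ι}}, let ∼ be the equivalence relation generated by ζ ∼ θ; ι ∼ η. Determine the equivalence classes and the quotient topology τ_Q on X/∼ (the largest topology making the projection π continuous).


X/∼ = {[ζ=θ], [η=ι]}; |τ_Q| = 2.

Equivalence classes: [ζ=θ], [η=ι].
Quotient map π: X → X/∼ sends ζ ↦ [ζ=θ], η ↦ [η=ι], θ ↦ [ζ=θ], ι ↦ [η=ι].
For each subset V ⊆ X/∼, compute π^{-1}(V) ⊆ X and check whether π^{-1}(V) ∈ τ. V is open in τ_Q iff π^{-1}(V) ∈ τ.
  V = {}: π^{-1}(V) = ∅ ∈ τ ✓.
  V = {[ζ=θ]}: π^{-1}(V) = {ζ, θ} ∉ τ ✗.
  V = {[η=ι]}: π^{-1}(V) = {η, ι} ∉ τ ✗.
  V = {[ζ=θ], [η=ι]}: π^{-1}(V) = {ζ, η, θ, ι} ∈ τ ✓.
Open sets in the quotient: τ_Q = {{}, {[ζ=θ], [η=ι]}} (2 elements).


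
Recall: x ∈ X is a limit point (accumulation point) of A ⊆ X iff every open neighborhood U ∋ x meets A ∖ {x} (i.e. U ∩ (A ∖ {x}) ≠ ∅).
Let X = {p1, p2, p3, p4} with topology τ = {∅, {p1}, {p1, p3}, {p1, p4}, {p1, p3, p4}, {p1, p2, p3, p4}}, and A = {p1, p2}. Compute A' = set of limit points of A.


A' = {p2, p3, p4}

For each x ∈ X, list the open sets U ∈ τ with x ∈ U, then check whether U ∩ (A ∖ {x}) ≠ ∅ for every such U.
  x = p1: open {p1} ∋ x has {p1} ∩ (A ∖ {p1}) = ∅, so x is NOT a limit point.
  x = p2: opens ∋ x are {p1, p2, p3, p4}; each meets A ∖ {p2}, so x IS a limit point.
  x = p3: opens ∋ x are {p1, p3}, {p1, p3, p4}, {p1, p2, p3, p4}; each meets A ∖ {p3}, so x IS a limit point.
  x = p4: opens ∋ x are {p1, p4}, {p1, p3, p4}, {p1, p2, p3, p4}; each meets A ∖ {p4}, so x IS a limit point.
Collecting: A' = {p2, p3, p4}.


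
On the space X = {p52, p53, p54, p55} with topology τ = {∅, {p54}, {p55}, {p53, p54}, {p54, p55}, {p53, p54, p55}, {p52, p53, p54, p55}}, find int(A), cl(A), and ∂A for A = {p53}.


int(A) = ∅, cl(A) = {p52, p53}, ∂A = {p52, p53}.

Closed sets in (X, τ) are complements of opens:
  closed(X, τ) = {∅, {p52}, {p52, p53}, {p52, p55}, {p52, p53, p54}, {p52, p53, p55}, {p52, p53, p54, p55}}.
int(A) = ⋃ {U ∈ τ : U ⊆ A}. Opens contained in A: ∅.
Taking the union of these: int(A) = ∅.
cl(A) = ⋂ {C closed : A ⊆ C}. Closed sets containing A: {p52, p53}, {p52, p53, p54}, {p52, p53, p55}, {p52, p53, p54, p55}.
Intersecting these: cl(A) = {p52, p53}.
∂A = cl(A) ∖ int(A) = {p52, p53} ∖ ∅ = {p52, p53}.


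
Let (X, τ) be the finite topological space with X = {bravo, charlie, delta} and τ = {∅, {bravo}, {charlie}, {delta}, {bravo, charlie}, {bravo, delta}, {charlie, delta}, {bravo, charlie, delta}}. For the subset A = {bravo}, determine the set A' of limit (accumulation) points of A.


A' = ∅

For each x ∈ X, list the open sets U ∈ τ with x ∈ U, then check whether U ∩ (A ∖ {x}) ≠ ∅ for every such U.
  x = bravo: open {bravo} ∋ x has {bravo} ∩ (A ∖ {bravo}) = ∅, so x is NOT a limit point.
  x = charlie: open {charlie} ∋ x has {charlie} ∩ (A ∖ {charlie}) = ∅, so x is NOT a limit point.
  x = delta: open {delta} ∋ x has {delta} ∩ (A ∖ {delta}) = ∅, so x is NOT a limit point.
Collecting: A' = ∅.


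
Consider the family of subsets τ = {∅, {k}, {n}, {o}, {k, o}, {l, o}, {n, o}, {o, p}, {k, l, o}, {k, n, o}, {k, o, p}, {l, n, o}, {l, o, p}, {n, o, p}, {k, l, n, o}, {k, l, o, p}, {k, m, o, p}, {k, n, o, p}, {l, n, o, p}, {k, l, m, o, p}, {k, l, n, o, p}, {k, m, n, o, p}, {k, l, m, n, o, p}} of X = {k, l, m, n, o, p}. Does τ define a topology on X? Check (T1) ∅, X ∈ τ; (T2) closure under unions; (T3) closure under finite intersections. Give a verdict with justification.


τ is NOT a topology on X.

Axiom (T1): ∅ ∈ τ? Yes; X ∈ τ? Yes.
Axiom (T2/T3): check pairwise unions and intersections of members of τ.
Counterexample for (T2): {k} ∪ {n} = {k, n} ∉ τ. Therefore τ is NOT a topology.


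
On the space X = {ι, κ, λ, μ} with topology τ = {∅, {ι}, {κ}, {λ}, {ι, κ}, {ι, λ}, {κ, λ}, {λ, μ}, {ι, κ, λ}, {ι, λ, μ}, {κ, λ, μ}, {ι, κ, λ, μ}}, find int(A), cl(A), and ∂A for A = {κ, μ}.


int(A) = {κ}, cl(A) = {κ, μ}, ∂A = {μ}.

Closed sets in (X, τ) are complements of opens:
  closed(X, τ) = {∅, {ι}, {κ}, {μ}, {ι, κ}, {ι, μ}, {κ, μ}, {λ, μ}, {ι, κ, μ}, {ι, λ, μ}, {κ, λ, μ}, {ι, κ, λ, μ}}.
int(A) = ⋃ {U ∈ τ : U ⊆ A}. Opens contained in A: ∅, {κ}.
Taking the union of these: int(A) = {κ}.
cl(A) = ⋂ {C closed : A ⊆ C}. Closed sets containing A: {κ, μ}, {ι, κ, μ}, {κ, λ, μ}, {ι, κ, λ, μ}.
Intersecting these: cl(A) = {κ, μ}.
∂A = cl(A) ∖ int(A) = {κ, μ} ∖ {κ} = {μ}.


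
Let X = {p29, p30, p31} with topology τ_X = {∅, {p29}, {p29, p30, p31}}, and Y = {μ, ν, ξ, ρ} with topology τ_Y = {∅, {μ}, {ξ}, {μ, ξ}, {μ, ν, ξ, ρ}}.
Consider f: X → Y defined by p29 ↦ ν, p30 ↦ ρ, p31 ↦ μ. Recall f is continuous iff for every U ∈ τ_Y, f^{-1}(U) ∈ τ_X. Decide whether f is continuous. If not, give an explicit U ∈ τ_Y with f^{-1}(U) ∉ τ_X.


f is NOT continuous.

Compute f^{-1}(U) for each U ∈ τ_Y:
  U = ∅: f^{-1}(U) = ∅ ∈ τ_X ✓.
  U = {μ}: f^{-1}(U) = {p31} ∉ τ_X ✗.
  U = {ξ}: f^{-1}(U) = ∅ ∈ τ_X ✓.
  U = {μ, ξ}: f^{-1}(U) = {p31} ∉ τ_X ✗.
  U = {μ, ν, ξ, ρ}: f^{-1}(U) = {p29, p30, p31} ∈ τ_X ✓.
Found U = {μ} with f^{-1}(U) = {p31} not in τ_X. Therefore f is NOT continuous.


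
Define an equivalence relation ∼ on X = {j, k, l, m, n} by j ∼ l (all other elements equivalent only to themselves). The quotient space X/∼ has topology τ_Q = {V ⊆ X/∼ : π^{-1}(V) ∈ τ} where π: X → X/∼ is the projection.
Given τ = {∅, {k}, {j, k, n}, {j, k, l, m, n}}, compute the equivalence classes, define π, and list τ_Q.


X/∼ = {[j=l], [k], [m], [n]}; |τ_Q| = 3.

Equivalence classes: [j=l], [k], [m], [n].
Quotient map π: X → X/∼ sends j ↦ [j=l], k ↦ [k], l ↦ [j=l], m ↦ [m], n ↦ [n].
For each subset V ⊆ X/∼, compute π^{-1}(V) ⊆ X and check whether π^{-1}(V) ∈ τ. V is open in τ_Q iff π^{-1}(V) ∈ τ.
  V = {}: π^{-1}(V) = ∅ ∈ τ ✓.
  V = {[j=l]}: π^{-1}(V) = {j, l} ∉ τ ✗.
  V = {[k]}: π^{-1}(V) = {k} ∈ τ ✓.
  V = {[j=l], [k]}: π^{-1}(V) = {j, k, l} ∉ τ ✗.
  V = {[m]}: π^{-1}(V) = {m} ∉ τ ✗.
  V = {[j=l], [m]}: π^{-1}(V) = {j, l, m} ∉ τ ✗.
  V = {[k], [m]}: π^{-1}(V) = {k, m} ∉ τ ✗.
  V = {[j=l], [k], [m]}: π^{-1}(V) = {j, k, l, m} ∉ τ ✗.
  V = {[n]}: π^{-1}(V) = {n} ∉ τ ✗.
  V = {[j=l], [n]}: π^{-1}(V) = {j, l, n} ∉ τ ✗.
  V = {[k], [n]}: π^{-1}(V) = {k, n} ∉ τ ✗.
  V = {[j=l], [k], [n]}: π^{-1}(V) = {j, k, l, n} ∉ τ ✗.
  V = {[m], [n]}: π^{-1}(V) = {m, n} ∉ τ ✗.
  V = {[j=l], [m], [n]}: π^{-1}(V) = {j, l, m, n} ∉ τ ✗.
  V = {[k], [m], [n]}: π^{-1}(V) = {k, m, n} ∉ τ ✗.
  V = {[j=l], [k], [m], [n]}: π^{-1}(V) = {j, k, l, m, n} ∈ τ ✓.
Open sets in the quotient: τ_Q = {{}, {[k]}, {[j=l], [k], [m], [n]}} (3 elements).


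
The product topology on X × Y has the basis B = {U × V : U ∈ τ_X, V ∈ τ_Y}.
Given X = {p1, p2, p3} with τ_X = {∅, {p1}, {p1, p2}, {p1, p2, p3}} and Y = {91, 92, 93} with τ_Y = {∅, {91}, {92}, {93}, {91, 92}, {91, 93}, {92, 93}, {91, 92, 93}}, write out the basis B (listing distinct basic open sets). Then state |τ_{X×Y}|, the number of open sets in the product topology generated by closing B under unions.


Basis B = {∅ × ∅, {p1} × {91}, {p1} × {92}, {p1} × {93}, {p1} × {91, 92}, {p1} × {91, 93}, {p1, p2} × {91}, {p1} × {92, 93}, {p1, p2} × {92}, {p1, p2} × {93}, {p1} × {91, 92, 93}, {p1, p2, p3} × {91}, {p1, p2, p3} × {92}, {p1, p2, p3} × {93}, {p1, p2} × {91, 92}, {p1, p2} × {91, 93}, {p1, p2} × {92, 93}, {p1, p2} × {91, 92, 93}, {p1, p2, p3} × {91, 92}, {p1, p2, p3} × {91, 93}, {p1, p2, p3} × {92, 93}, {p1, p2, p3} × {91, 92, 93}}; |τ_{X×Y}| = 64.

Enumerate products U × V with U ∈ τ_X, V ∈ τ_Y (deduplicated):
  ∅ × ∅ = {} (∅)
  {p1} × {91} = {(p1,91)}
  {p1} × {92} = {(p1,92)}
  {p1} × {93} = {(p1,93)}
  {p1} × {91, 92} = {(p1,91), (p1,92)}
  {p1} × {91, 93} = {(p1,91), (p1,93)}
  {p1, p2} × {91} = {(p1,91), (p2,91)}
  {p1} × {92, 93} = {(p1,92), (p1,93)}
  {p1, p2} × {92} = {(p1,92), (p2,92)}
  {p1, p2} × {93} = {(p1,93), (p2,93)}
  {p1} × {91, 92, 93} = {(p1,91), (p1,92), (p1,93)}
  {p1, p2, p3} × {91} = {(p1,91), (p2,91), (p3,91)}
  {p1, p2, p3} × {92} = {(p1,92), (p2,92), (p3,92)}
  {p1, p2, p3} × {93} = {(p1,93), (p2,93), (p3,93)}
  {p1, p2} × {91, 92} = {(p1,91), (p1,92), (p2,91), (p2,92)}
  {p1, p2} × {91, 93} = {(p1,91), (p1,93), (p2,91), (p2,93)}
  {p1, p2} × {92, 93} = {(p1,92), (p1,93), (p2,92), (p2,93)}
  {p1, p2} × {91, 92, 93} = {(p1,91), (p1,92), (p1,93), (p2,91), (p2,92), (p2,93)}
  {p1, p2, p3} × {91, 92} = {(p1,91), (p1,92), (p2,91), (p2,92), (p3,91), (p3,92)}
  {p1, p2, p3} × {91, 93} = {(p1,91), (p1,93), (p2,91), (p2,93), (p3,91), (p3,93)}
  {p1, p2, p3} × {92, 93} = {(p1,92), (p1,93), (p2,92), (p2,93), (p3,92), (p3,93)}
  {p1, p2, p3} × {91, 92, 93} = {(p1,91), (p1,92), (p1,93), (p2,91), (p2,92), (p2,93), (p3,91), (p3,92), (p3,93)}
These 22 distinct sets form the basis B.
Close under arbitrary unions to get τ_{X×Y}; counting gives |τ_{X×Y}| = 64.


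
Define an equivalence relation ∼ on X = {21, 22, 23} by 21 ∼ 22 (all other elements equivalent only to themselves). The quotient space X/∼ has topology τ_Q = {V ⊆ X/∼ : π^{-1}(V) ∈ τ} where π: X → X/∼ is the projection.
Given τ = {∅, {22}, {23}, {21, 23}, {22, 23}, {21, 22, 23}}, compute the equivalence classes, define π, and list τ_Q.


X/∼ = {[21=22], [23]}; |τ_Q| = 3.

Equivalence classes: [21=22], [23].
Quotient map π: X → X/∼ sends 21 ↦ [21=22], 22 ↦ [21=22], 23 ↦ [23].
For each subset V ⊆ X/∼, compute π^{-1}(V) ⊆ X and check whether π^{-1}(V) ∈ τ. V is open in τ_Q iff π^{-1}(V) ∈ τ.
  V = {}: π^{-1}(V) = ∅ ∈ τ ✓.
  V = {[21=22]}: π^{-1}(V) = {21, 22} ∉ τ ✗.
  V = {[23]}: π^{-1}(V) = {23} ∈ τ ✓.
  V = {[21=22], [23]}: π^{-1}(V) = {21, 22, 23} ∈ τ ✓.
Open sets in the quotient: τ_Q = {{}, {[23]}, {[21=22], [23]}} (3 elements).


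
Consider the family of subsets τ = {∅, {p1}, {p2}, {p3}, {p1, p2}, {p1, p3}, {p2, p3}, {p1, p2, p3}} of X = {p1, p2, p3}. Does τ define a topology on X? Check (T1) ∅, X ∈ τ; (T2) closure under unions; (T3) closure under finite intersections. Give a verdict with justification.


τ IS a topology on X.

Axiom (T1): ∅ ∈ τ? Yes; X ∈ τ? Yes.
Axiom (T2/T3): check pairwise unions and intersections of members of τ.
All pairwise intersections and unions checked — each lies in τ. Therefore τ satisfies (T1), (T2), (T3): it IS a topology on X.


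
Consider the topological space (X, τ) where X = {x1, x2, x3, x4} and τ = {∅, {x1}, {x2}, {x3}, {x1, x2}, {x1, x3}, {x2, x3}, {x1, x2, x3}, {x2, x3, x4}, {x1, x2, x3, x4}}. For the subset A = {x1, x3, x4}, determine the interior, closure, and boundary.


int(A) = {x1, x3}, cl(A) = {x1, x3, x4}, ∂A = {x4}.

Closed sets in (X, τ) are complements of opens:
  closed(X, τ) = {∅, {x1}, {x4}, {x1, x4}, {x2, x4}, {x3, x4}, {x1, x2, x4}, {x1, x3, x4}, {x2, x3, x4}, {x1, x2, x3, x4}}.
int(A) = ⋃ {U ∈ τ : U ⊆ A}. Opens contained in A: ∅, {x1}, {x3}, {x1, x3}.
Taking the union of these: int(A) = {x1, x3}.
cl(A) = ⋂ {C closed : A ⊆ C}. Closed sets containing A: {x1, x3, x4}, {x1, x2, x3, x4}.
Intersecting these: cl(A) = {x1, x3, x4}.
∂A = cl(A) ∖ int(A) = {x1, x3, x4} ∖ {x1, x3} = {x4}.


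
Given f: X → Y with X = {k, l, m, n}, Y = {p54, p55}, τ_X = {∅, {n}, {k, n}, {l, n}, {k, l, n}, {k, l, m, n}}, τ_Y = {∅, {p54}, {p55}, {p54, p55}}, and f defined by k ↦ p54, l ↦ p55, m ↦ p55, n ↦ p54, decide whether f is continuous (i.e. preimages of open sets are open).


f is NOT continuous.

Compute f^{-1}(U) for each U ∈ τ_Y:
  U = ∅: f^{-1}(U) = ∅ ∈ τ_X ✓.
  U = {p54}: f^{-1}(U) = {k, n} ∈ τ_X ✓.
  U = {p55}: f^{-1}(U) = {l, m} ∉ τ_X ✗.
  U = {p54, p55}: f^{-1}(U) = {k, l, m, n} ∈ τ_X ✓.
Found U = {p55} with f^{-1}(U) = {l, m} not in τ_X. Therefore f is NOT continuous.


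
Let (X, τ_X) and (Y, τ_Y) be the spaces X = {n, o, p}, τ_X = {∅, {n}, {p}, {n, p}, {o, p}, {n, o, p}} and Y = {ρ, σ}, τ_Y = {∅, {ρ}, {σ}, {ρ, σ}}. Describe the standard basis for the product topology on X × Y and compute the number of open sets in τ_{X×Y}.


Basis B = {∅ × ∅, {n} × {ρ}, {n} × {σ}, {p} × {ρ}, {p} × {σ}, {n} × {ρ, σ}, {n, p} × {ρ}, {n, p} × {σ}, {o, p} × {ρ}, {o, p} × {σ}, {p} × {ρ, σ}, {n, o, p} × {ρ}, {n, o, p} × {σ}, {n, p} × {ρ, σ}, {o, p} × {ρ, σ}, {n, o, p} × {ρ, σ}}; |τ_{X×Y}| = 36.

Enumerate products U × V with U ∈ τ_X, V ∈ τ_Y (deduplicated):
  ∅ × ∅ = {} (∅)
  {n} × {ρ} = {(n,ρ)}
  {n} × {σ} = {(n,σ)}
  {p} × {ρ} = {(p,ρ)}
  {p} × {σ} = {(p,σ)}
  {n} × {ρ, σ} = {(n,ρ), (n,σ)}
  {n, p} × {ρ} = {(n,ρ), (p,ρ)}
  {n, p} × {σ} = {(n,σ), (p,σ)}
  {o, p} × {ρ} = {(o,ρ), (p,ρ)}
  {o, p} × {σ} = {(o,σ), (p,σ)}
  {p} × {ρ, σ} = {(p,ρ), (p,σ)}
  {n, o, p} × {ρ} = {(n,ρ), (o,ρ), (p,ρ)}
  {n, o, p} × {σ} = {(n,σ), (o,σ), (p,σ)}
  {n, p} × {ρ, σ} = {(n,ρ), (n,σ), (p,ρ), (p,σ)}
  {o, p} × {ρ, σ} = {(o,ρ), (o,σ), (p,ρ), (p,σ)}
  {n, o, p} × {ρ, σ} = {(n,ρ), (n,σ), (o,ρ), (o,σ), (p,ρ), (p,σ)}
These 16 distinct sets form the basis B.
Close under arbitrary unions to get τ_{X×Y}; counting gives |τ_{X×Y}| = 36.


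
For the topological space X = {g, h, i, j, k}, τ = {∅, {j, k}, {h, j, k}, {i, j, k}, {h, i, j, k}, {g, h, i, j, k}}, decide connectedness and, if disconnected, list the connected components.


(X, τ) is connected.

Find clopen sets (U ∈ τ with X ∖ U ∈ τ):
  U = ∅, X ∖ U = {g, h, i, j, k} — both open, so U is clopen.
  U = {g, h, i, j, k}, X ∖ U = ∅ — both open, so U is clopen.
Only trivial clopens (∅ and X) exist, so (X, τ) is connected.
Compute connected components by grouping points that agree on all clopens:
  component: {g, h, i, j, k}


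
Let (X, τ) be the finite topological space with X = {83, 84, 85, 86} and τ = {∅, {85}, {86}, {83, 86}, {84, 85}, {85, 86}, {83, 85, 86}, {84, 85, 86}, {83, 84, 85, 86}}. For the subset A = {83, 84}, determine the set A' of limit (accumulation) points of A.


A' = ∅

For each x ∈ X, list the open sets U ∈ τ with x ∈ U, then check whether U ∩ (A ∖ {x}) ≠ ∅ for every such U.
  x = 83: open {83, 86} ∋ x has {83, 86} ∩ (A ∖ {83}) = ∅, so x is NOT a limit point.
  x = 84: open {84, 85} ∋ x has {84, 85} ∩ (A ∖ {84}) = ∅, so x is NOT a limit point.
  x = 85: open {85} ∋ x has {85} ∩ (A ∖ {85}) = ∅, so x is NOT a limit point.
  x = 86: open {86} ∋ x has {86} ∩ (A ∖ {86}) = ∅, so x is NOT a limit point.
Collecting: A' = ∅.


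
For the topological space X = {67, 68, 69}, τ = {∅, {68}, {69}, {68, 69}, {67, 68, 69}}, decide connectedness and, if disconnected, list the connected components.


(X, τ) is connected.

Find clopen sets (U ∈ τ with X ∖ U ∈ τ):
  U = ∅, X ∖ U = {67, 68, 69} — both open, so U is clopen.
  U = {67, 68, 69}, X ∖ U = ∅ — both open, so U is clopen.
Only trivial clopens (∅ and X) exist, so (X, τ) is connected.
Compute connected components by grouping points that agree on all clopens:
  component: {67, 68, 69}


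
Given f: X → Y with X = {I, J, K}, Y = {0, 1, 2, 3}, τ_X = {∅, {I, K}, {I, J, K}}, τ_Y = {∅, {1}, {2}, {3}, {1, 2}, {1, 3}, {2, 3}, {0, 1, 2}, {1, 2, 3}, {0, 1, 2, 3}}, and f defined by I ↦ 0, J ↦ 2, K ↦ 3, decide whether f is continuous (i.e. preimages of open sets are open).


f is NOT continuous.

Compute f^{-1}(U) for each U ∈ τ_Y:
  U = ∅: f^{-1}(U) = ∅ ∈ τ_X ✓.
  U = {1}: f^{-1}(U) = ∅ ∈ τ_X ✓.
  U = {2}: f^{-1}(U) = {J} ∉ τ_X ✗.
  U = {3}: f^{-1}(U) = {K} ∉ τ_X ✗.
  U = {1, 2}: f^{-1}(U) = {J} ∉ τ_X ✗.
  U = {1, 3}: f^{-1}(U) = {K} ∉ τ_X ✗.
  U = {2, 3}: f^{-1}(U) = {J, K} ∉ τ_X ✗.
  U = {0, 1, 2}: f^{-1}(U) = {I, J} ∉ τ_X ✗.
  U = {1, 2, 3}: f^{-1}(U) = {J, K} ∉ τ_X ✗.
  U = {0, 1, 2, 3}: f^{-1}(U) = {I, J, K} ∈ τ_X ✓.
Found U = {2} with f^{-1}(U) = {J} not in τ_X. Therefore f is NOT continuous.


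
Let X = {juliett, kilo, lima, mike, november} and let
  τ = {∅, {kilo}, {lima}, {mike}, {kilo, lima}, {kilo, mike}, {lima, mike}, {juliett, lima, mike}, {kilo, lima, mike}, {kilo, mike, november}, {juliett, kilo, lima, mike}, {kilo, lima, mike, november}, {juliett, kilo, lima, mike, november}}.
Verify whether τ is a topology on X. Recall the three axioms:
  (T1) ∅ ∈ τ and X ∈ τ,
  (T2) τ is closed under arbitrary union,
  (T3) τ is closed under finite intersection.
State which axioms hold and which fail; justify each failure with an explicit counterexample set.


τ IS a topology on X.

Axiom (T1): ∅ ∈ τ? Yes; X ∈ τ? Yes.
Axiom (T2/T3): check pairwise unions and intersections of members of τ.
All pairwise intersections and unions checked — each lies in τ. Therefore τ satisfies (T1), (T2), (T3): it IS a topology on X.


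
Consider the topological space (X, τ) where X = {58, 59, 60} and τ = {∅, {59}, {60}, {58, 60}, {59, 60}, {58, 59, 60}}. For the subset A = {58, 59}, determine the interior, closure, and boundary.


int(A) = {59}, cl(A) = {58, 59}, ∂A = {58}.

Closed sets in (X, τ) are complements of opens:
  closed(X, τ) = {∅, {58}, {59}, {58, 59}, {58, 60}, {58, 59, 60}}.
int(A) = ⋃ {U ∈ τ : U ⊆ A}. Opens contained in A: ∅, {59}.
Taking the union of these: int(A) = {59}.
cl(A) = ⋂ {C closed : A ⊆ C}. Closed sets containing A: {58, 59}, {58, 59, 60}.
Intersecting these: cl(A) = {58, 59}.
∂A = cl(A) ∖ int(A) = {58, 59} ∖ {59} = {58}.


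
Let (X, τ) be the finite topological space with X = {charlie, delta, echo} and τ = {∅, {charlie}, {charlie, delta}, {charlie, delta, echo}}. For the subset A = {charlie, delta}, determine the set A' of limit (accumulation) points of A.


A' = {delta, echo}

For each x ∈ X, list the open sets U ∈ τ with x ∈ U, then check whether U ∩ (A ∖ {x}) ≠ ∅ for every such U.
  x = charlie: open {charlie} ∋ x has {charlie} ∩ (A ∖ {charlie}) = ∅, so x is NOT a limit point.
  x = delta: opens ∋ x are {charlie, delta}, {charlie, delta, echo}; each meets A ∖ {delta}, so x IS a limit point.
  x = echo: opens ∋ x are {charlie, delta, echo}; each meets A ∖ {echo}, so x IS a limit point.
Collecting: A' = {delta, echo}.


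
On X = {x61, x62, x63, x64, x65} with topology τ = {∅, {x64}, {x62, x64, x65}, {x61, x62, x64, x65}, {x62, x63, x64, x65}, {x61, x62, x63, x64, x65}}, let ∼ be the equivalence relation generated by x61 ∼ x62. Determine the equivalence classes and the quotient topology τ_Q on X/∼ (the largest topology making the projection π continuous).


X/∼ = {[x61=x62], [x63], [x64], [x65]}; |τ_Q| = 4.

Equivalence classes: [x61=x62], [x63], [x64], [x65].
Quotient map π: X → X/∼ sends x61 ↦ [x61=x62], x62 ↦ [x61=x62], x63 ↦ [x63], x64 ↦ [x64], x65 ↦ [x65].
For each subset V ⊆ X/∼, compute π^{-1}(V) ⊆ X and check whether π^{-1}(V) ∈ τ. V is open in τ_Q iff π^{-1}(V) ∈ τ.
  V = {}: π^{-1}(V) = ∅ ∈ τ ✓.
  V = {[x61=x62]}: π^{-1}(V) = {x61, x62} ∉ τ ✗.
  V = {[x63]}: π^{-1}(V) = {x63} ∉ τ ✗.
  V = {[x61=x62], [x63]}: π^{-1}(V) = {x61, x62, x63} ∉ τ ✗.
  V = {[x64]}: π^{-1}(V) = {x64} ∈ τ ✓.
  V = {[x61=x62], [x64]}: π^{-1}(V) = {x61, x62, x64} ∉ τ ✗.
  V = {[x63], [x64]}: π^{-1}(V) = {x63, x64} ∉ τ ✗.
  V = {[x61=x62], [x63], [x64]}: π^{-1}(V) = {x61, x62, x63, x64} ∉ τ ✗.
  V = {[x65]}: π^{-1}(V) = {x65} ∉ τ ✗.
  V = {[x61=x62], [x65]}: π^{-1}(V) = {x61, x62, x65} ∉ τ ✗.
  V = {[x63], [x65]}: π^{-1}(V) = {x63, x65} ∉ τ ✗.
  V = {[x61=x62], [x63], [x65]}: π^{-1}(V) = {x61, x62, x63, x65} ∉ τ ✗.
  V = {[x64], [x65]}: π^{-1}(V) = {x64, x65} ∉ τ ✗.
  V = {[x61=x62], [x64], [x65]}: π^{-1}(V) = {x61, x62, x64, x65} ∈ τ ✓.
  V = {[x63], [x64], [x65]}: π^{-1}(V) = {x63, x64, x65} ∉ τ ✗.
  V = {[x61=x62], [x63], [x64], [x65]}: π^{-1}(V) = {x61, x62, x63, x64, x65} ∈ τ ✓.
Open sets in the quotient: τ_Q = {{}, {[x64]}, {[x61=x62], [x64], [x65]}, {[x61=x62], [x63], [x64], [x65]}} (4 elements).


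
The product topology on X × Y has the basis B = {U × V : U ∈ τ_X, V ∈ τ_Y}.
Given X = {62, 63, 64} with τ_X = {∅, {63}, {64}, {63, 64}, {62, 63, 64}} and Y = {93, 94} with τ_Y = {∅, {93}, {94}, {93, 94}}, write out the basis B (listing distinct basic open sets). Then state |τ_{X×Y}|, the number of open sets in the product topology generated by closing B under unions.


Basis B = {∅ × ∅, {63} × {93}, {63} × {94}, {64} × {93}, {64} × {94}, {63} × {93, 94}, {63, 64} × {93}, {63, 64} × {94}, {64} × {93, 94}, {62, 63, 64} × {93}, {62, 63, 64} × {94}, {63, 64} × {93, 94}, {62, 63, 64} × {93, 94}}; |τ_{X×Y}| = 25.

Enumerate products U × V with U ∈ τ_X, V ∈ τ_Y (deduplicated):
  ∅ × ∅ = {} (∅)
  {63} × {93} = {(63,93)}
  {63} × {94} = {(63,94)}
  {64} × {93} = {(64,93)}
  {64} × {94} = {(64,94)}
  {63} × {93, 94} = {(63,93), (63,94)}
  {63, 64} × {93} = {(63,93), (64,93)}
  {63, 64} × {94} = {(63,94), (64,94)}
  {64} × {93, 94} = {(64,93), (64,94)}
  {62, 63, 64} × {93} = {(62,93), (63,93), (64,93)}
  {62, 63, 64} × {94} = {(62,94), (63,94), (64,94)}
  {63, 64} × {93, 94} = {(63,93), (63,94), (64,93), (64,94)}
  {62, 63, 64} × {93, 94} = {(62,93), (62,94), (63,93), (63,94), (64,93), (64,94)}
These 13 distinct sets form the basis B.
Close under arbitrary unions to get τ_{X×Y}; counting gives |τ_{X×Y}| = 25.


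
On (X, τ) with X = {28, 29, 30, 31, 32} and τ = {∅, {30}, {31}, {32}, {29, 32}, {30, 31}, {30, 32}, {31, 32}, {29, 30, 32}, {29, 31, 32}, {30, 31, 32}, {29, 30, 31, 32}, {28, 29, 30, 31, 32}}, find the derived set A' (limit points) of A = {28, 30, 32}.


A' = {28, 29}

For each x ∈ X, list the open sets U ∈ τ with x ∈ U, then check whether U ∩ (A ∖ {x}) ≠ ∅ for every such U.
  x = 28: opens ∋ x are {28, 29, 30, 31, 32}; each meets A ∖ {28}, so x IS a limit point.
  x = 29: opens ∋ x are {29, 32}, {29, 30, 32}, {29, 31, 32}, {29, 30, 31, 32}, {28, 29, 30, 31, 32}; each meets A ∖ {29}, so x IS a limit point.
  x = 30: open {30} ∋ x has {30} ∩ (A ∖ {30}) = ∅, so x is NOT a limit point.
  x = 31: open {31} ∋ x has {31} ∩ (A ∖ {31}) = ∅, so x is NOT a limit point.
  x = 32: open {32} ∋ x has {32} ∩ (A ∖ {32}) = ∅, so x is NOT a limit point.
Collecting: A' = {28, 29}.


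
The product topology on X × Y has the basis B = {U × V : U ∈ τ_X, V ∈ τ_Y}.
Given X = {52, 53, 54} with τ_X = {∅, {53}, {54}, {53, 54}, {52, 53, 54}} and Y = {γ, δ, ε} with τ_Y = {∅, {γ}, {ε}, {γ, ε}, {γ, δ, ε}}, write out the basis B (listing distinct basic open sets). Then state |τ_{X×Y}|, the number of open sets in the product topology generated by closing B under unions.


Basis B = {∅ × ∅, {53} × {γ}, {53} × {ε}, {54} × {γ}, {54} × {ε}, {53} × {γ, ε}, {53, 54} × {γ}, {53, 54} × {ε}, {54} × {γ, ε}, {52, 53, 54} × {γ}, {52, 53, 54} × {ε}, {53} × {γ, δ, ε}, {54} × {γ, δ, ε}, {53, 54} × {γ, ε}, {52, 53, 54} × {γ, ε}, {53, 54} × {γ, δ, ε}, {52, 53, 54} × {γ, δ, ε}}; |τ_{X×Y}| = 48.

Enumerate products U × V with U ∈ τ_X, V ∈ τ_Y (deduplicated):
  ∅ × ∅ = {} (∅)
  {53} × {γ} = {(53,γ)}
  {53} × {ε} = {(53,ε)}
  {54} × {γ} = {(54,γ)}
  {54} × {ε} = {(54,ε)}
  {53} × {γ, ε} = {(53,γ), (53,ε)}
  {53, 54} × {γ} = {(53,γ), (54,γ)}
  {53, 54} × {ε} = {(53,ε), (54,ε)}
  {54} × {γ, ε} = {(54,γ), (54,ε)}
  {52, 53, 54} × {γ} = {(52,γ), (53,γ), (54,γ)}
  {52, 53, 54} × {ε} = {(52,ε), (53,ε), (54,ε)}
  {53} × {γ, δ, ε} = {(53,γ), (53,δ), (53,ε)}
  {54} × {γ, δ, ε} = {(54,γ), (54,δ), (54,ε)}
  {53, 54} × {γ, ε} = {(53,γ), (53,ε), (54,γ), (54,ε)}
  {52, 53, 54} × {γ, ε} = {(52,γ), (52,ε), (53,γ), (53,ε), (54,γ), (54,ε)}
  {53, 54} × {γ, δ, ε} = {(53,γ), (53,δ), (53,ε), (54,γ), (54,δ), (54,ε)}
  {52, 53, 54} × {γ, δ, ε} = {(52,γ), (52,δ), (52,ε), (53,γ), (53,δ), (53,ε), (54,γ), (54,δ), (54,ε)}
These 17 distinct sets form the basis B.
Close under arbitrary unions to get τ_{X×Y}; counting gives |τ_{X×Y}| = 48.


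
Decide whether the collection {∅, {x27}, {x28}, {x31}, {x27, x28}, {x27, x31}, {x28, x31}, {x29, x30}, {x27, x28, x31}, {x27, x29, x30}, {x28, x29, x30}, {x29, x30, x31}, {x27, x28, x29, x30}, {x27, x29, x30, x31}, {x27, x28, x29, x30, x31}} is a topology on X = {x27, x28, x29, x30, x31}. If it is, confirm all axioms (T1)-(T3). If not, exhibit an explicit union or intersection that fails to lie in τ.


τ is NOT a topology on X.

Axiom (T1): ∅ ∈ τ? Yes; X ∈ τ? Yes.
Axiom (T2/T3): check pairwise unions and intersections of members of τ.
Counterexample for (T2): {x28} ∪ {x29, x30, x31} = {x28, x29, x30, x31} ∉ τ. Therefore τ is NOT a topology.


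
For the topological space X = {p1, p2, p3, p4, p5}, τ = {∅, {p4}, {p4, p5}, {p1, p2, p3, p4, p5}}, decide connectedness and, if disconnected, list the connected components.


(X, τ) is connected.

Find clopen sets (U ∈ τ with X ∖ U ∈ τ):
  U = ∅, X ∖ U = {p1, p2, p3, p4, p5} — both open, so U is clopen.
  U = {p1, p2, p3, p4, p5}, X ∖ U = ∅ — both open, so U is clopen.
Only trivial clopens (∅ and X) exist, so (X, τ) is connected.
Compute connected components by grouping points that agree on all clopens:
  component: {p1, p2, p3, p4, p5}


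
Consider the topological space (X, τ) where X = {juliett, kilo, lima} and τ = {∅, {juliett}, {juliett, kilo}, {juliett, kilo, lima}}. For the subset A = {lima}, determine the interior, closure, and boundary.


int(A) = ∅, cl(A) = {lima}, ∂A = {lima}.

Closed sets in (X, τ) are complements of opens:
  closed(X, τ) = {∅, {lima}, {kilo, lima}, {juliett, kilo, lima}}.
int(A) = ⋃ {U ∈ τ : U ⊆ A}. Opens contained in A: ∅.
Taking the union of these: int(A) = ∅.
cl(A) = ⋂ {C closed : A ⊆ C}. Closed sets containing A: {lima}, {kilo, lima}, {juliett, kilo, lima}.
Intersecting these: cl(A) = {lima}.
∂A = cl(A) ∖ int(A) = {lima} ∖ ∅ = {lima}.


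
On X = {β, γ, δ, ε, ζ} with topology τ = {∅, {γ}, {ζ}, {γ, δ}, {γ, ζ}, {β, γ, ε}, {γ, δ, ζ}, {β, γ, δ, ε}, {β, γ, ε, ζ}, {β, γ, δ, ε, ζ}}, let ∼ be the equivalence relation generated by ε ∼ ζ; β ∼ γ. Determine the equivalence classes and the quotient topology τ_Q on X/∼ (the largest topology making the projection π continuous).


X/∼ = {[β=γ], [δ], [ε=ζ]}; |τ_Q| = 3.

Equivalence classes: [β=γ], [δ], [ε=ζ].
Quotient map π: X → X/∼ sends β ↦ [β=γ], γ ↦ [β=γ], δ ↦ [δ], ε ↦ [ε=ζ], ζ ↦ [ε=ζ].
For each subset V ⊆ X/∼, compute π^{-1}(V) ⊆ X and check whether π^{-1}(V) ∈ τ. V is open in τ_Q iff π^{-1}(V) ∈ τ.
  V = {}: π^{-1}(V) = ∅ ∈ τ ✓.
  V = {[β=γ]}: π^{-1}(V) = {β, γ} ∉ τ ✗.
  V = {[δ]}: π^{-1}(V) = {δ} ∉ τ ✗.
  V = {[β=γ], [δ]}: π^{-1}(V) = {β, γ, δ} ∉ τ ✗.
  V = {[ε=ζ]}: π^{-1}(V) = {ε, ζ} ∉ τ ✗.
  V = {[β=γ], [ε=ζ]}: π^{-1}(V) = {β, γ, ε, ζ} ∈ τ ✓.
  V = {[δ], [ε=ζ]}: π^{-1}(V) = {δ, ε, ζ} ∉ τ ✗.
  V = {[β=γ], [δ], [ε=ζ]}: π^{-1}(V) = {β, γ, δ, ε, ζ} ∈ τ ✓.
Open sets in the quotient: τ_Q = {{}, {[β=γ], [ε=ζ]}, {[β=γ], [δ], [ε=ζ]}} (3 elements).


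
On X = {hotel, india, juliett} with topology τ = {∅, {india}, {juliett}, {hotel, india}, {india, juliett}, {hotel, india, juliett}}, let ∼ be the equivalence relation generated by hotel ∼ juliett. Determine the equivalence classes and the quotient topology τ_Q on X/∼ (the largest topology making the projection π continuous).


X/∼ = {[hotel=juliett], [india]}; |τ_Q| = 3.

Equivalence classes: [hotel=juliett], [india].
Quotient map π: X → X/∼ sends hotel ↦ [hotel=juliett], india ↦ [india], juliett ↦ [hotel=juliett].
For each subset V ⊆ X/∼, compute π^{-1}(V) ⊆ X and check whether π^{-1}(V) ∈ τ. V is open in τ_Q iff π^{-1}(V) ∈ τ.
  V = {}: π^{-1}(V) = ∅ ∈ τ ✓.
  V = {[hotel=juliett]}: π^{-1}(V) = {hotel, juliett} ∉ τ ✗.
  V = {[india]}: π^{-1}(V) = {india} ∈ τ ✓.
  V = {[hotel=juliett], [india]}: π^{-1}(V) = {hotel, india, juliett} ∈ τ ✓.
Open sets in the quotient: τ_Q = {{}, {[india]}, {[hotel=juliett], [india]}} (3 elements).


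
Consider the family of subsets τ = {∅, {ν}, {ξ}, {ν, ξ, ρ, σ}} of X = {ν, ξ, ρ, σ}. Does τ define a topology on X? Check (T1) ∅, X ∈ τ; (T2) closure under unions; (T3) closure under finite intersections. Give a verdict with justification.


τ is NOT a topology on X.

Axiom (T1): ∅ ∈ τ? Yes; X ∈ τ? Yes.
Axiom (T2/T3): check pairwise unions and intersections of members of τ.
Counterexample for (T2): {ν} ∪ {ξ} = {ν, ξ} ∉ τ. Therefore τ is NOT a topology.


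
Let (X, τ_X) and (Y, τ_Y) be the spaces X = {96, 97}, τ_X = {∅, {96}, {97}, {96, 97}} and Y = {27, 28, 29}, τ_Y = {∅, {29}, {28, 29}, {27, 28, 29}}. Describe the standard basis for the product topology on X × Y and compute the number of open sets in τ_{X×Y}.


Basis B = {∅ × ∅, {96} × {29}, {97} × {29}, {96} × {28, 29}, {96, 97} × {29}, {97} × {28, 29}, {96} × {27, 28, 29}, {97} × {27, 28, 29}, {96, 97} × {28, 29}, {96, 97} × {27, 28, 29}}; |τ_{X×Y}| = 16.

Enumerate products U × V with U ∈ τ_X, V ∈ τ_Y (deduplicated):
  ∅ × ∅ = {} (∅)
  {96} × {29} = {(96,29)}
  {97} × {29} = {(97,29)}
  {96} × {28, 29} = {(96,28), (96,29)}
  {96, 97} × {29} = {(96,29), (97,29)}
  {97} × {28, 29} = {(97,28), (97,29)}
  {96} × {27, 28, 29} = {(96,27), (96,28), (96,29)}
  {97} × {27, 28, 29} = {(97,27), (97,28), (97,29)}
  {96, 97} × {28, 29} = {(96,28), (96,29), (97,28), (97,29)}
  {96, 97} × {27, 28, 29} = {(96,27), (96,28), (96,29), (97,27), (97,28), (97,29)}
These 10 distinct sets form the basis B.
Close under arbitrary unions to get τ_{X×Y}; counting gives |τ_{X×Y}| = 16.


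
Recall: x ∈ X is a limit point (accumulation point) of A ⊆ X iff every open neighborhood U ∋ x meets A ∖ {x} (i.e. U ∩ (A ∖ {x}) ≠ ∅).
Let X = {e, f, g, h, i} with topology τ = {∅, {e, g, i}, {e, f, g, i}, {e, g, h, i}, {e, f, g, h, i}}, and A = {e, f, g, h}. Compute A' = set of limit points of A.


A' = {e, f, g, h, i}

For each x ∈ X, list the open sets U ∈ τ with x ∈ U, then check whether U ∩ (A ∖ {x}) ≠ ∅ for every such U.
  x = e: opens ∋ x are {e, g, i}, {e, f, g, i}, {e, g, h, i}, {e, f, g, h, i}; each meets A ∖ {e}, so x IS a limit point.
  x = f: opens ∋ x are {e, f, g, i}, {e, f, g, h, i}; each meets A ∖ {f}, so x IS a limit point.
  x = g: opens ∋ x are {e, g, i}, {e, f, g, i}, {e, g, h, i}, {e, f, g, h, i}; each meets A ∖ {g}, so x IS a limit point.
  x = h: opens ∋ x are {e, g, h, i}, {e, f, g, h, i}; each meets A ∖ {h}, so x IS a limit point.
  x = i: opens ∋ x are {e, g, i}, {e, f, g, i}, {e, g, h, i}, {e, f, g, h, i}; each meets A ∖ {i}, so x IS a limit point.
Collecting: A' = {e, f, g, h, i}.


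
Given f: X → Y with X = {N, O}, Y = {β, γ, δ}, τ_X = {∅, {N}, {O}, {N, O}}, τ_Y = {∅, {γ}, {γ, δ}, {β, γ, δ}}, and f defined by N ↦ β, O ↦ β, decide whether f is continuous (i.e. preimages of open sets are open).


f IS continuous.

Compute f^{-1}(U) for each U ∈ τ_Y:
  U = ∅: f^{-1}(U) = ∅ ∈ τ_X ✓.
  U = {γ}: f^{-1}(U) = ∅ ∈ τ_X ✓.
  U = {γ, δ}: f^{-1}(U) = ∅ ∈ τ_X ✓.
  U = {β, γ, δ}: f^{-1}(U) = {N, O} ∈ τ_X ✓.
Every preimage lies in τ_X, so f IS continuous.


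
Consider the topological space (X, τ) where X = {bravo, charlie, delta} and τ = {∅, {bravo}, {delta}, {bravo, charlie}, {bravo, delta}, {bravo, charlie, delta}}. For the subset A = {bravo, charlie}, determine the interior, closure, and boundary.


int(A) = {bravo, charlie}, cl(A) = {bravo, charlie}, ∂A = ∅.

Closed sets in (X, τ) are complements of opens:
  closed(X, τ) = {∅, {charlie}, {delta}, {bravo, charlie}, {charlie, delta}, {bravo, charlie, delta}}.
int(A) = ⋃ {U ∈ τ : U ⊆ A}. Opens contained in A: ∅, {bravo}, {bravo, charlie}.
Taking the union of these: int(A) = {bravo, charlie}.
cl(A) = ⋂ {C closed : A ⊆ C}. Closed sets containing A: {bravo, charlie}, {bravo, charlie, delta}.
Intersecting these: cl(A) = {bravo, charlie}.
∂A = cl(A) ∖ int(A) = {bravo, charlie} ∖ {bravo, charlie} = ∅.


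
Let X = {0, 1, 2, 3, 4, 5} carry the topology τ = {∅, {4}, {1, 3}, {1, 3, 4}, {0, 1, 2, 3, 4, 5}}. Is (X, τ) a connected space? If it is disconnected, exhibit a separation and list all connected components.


(X, τ) is connected.

Find clopen sets (U ∈ τ with X ∖ U ∈ τ):
  U = ∅, X ∖ U = {0, 1, 2, 3, 4, 5} — both open, so U is clopen.
  U = {0, 1, 2, 3, 4, 5}, X ∖ U = ∅ — both open, so U is clopen.
Only trivial clopens (∅ and X) exist, so (X, τ) is connected.
Compute connected components by grouping points that agree on all clopens:
  component: {0, 1, 2, 3, 4, 5}


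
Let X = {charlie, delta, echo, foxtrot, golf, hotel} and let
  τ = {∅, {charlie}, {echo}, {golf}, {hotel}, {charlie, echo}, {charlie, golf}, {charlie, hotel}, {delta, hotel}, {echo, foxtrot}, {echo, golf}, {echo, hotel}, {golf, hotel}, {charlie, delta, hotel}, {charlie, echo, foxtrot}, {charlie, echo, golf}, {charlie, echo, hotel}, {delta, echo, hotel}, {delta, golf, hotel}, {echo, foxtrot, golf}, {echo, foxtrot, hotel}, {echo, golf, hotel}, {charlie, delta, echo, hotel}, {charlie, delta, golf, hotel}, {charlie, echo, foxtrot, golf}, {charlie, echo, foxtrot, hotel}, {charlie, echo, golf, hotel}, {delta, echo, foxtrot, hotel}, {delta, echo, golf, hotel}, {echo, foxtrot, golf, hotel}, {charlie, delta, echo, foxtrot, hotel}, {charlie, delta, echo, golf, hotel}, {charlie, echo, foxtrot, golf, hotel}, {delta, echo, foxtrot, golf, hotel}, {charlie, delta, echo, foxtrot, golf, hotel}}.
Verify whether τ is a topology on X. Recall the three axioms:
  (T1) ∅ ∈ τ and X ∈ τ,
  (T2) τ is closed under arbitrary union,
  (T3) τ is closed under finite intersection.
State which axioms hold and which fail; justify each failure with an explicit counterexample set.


τ is NOT a topology on X.

Axiom (T1): ∅ ∈ τ? Yes; X ∈ τ? Yes.
Axiom (T2/T3): check pairwise unions and intersections of members of τ.
Counterexample for (T2): {charlie} ∪ {golf, hotel} = {charlie, golf, hotel} ∉ τ. Therefore τ is NOT a topology.


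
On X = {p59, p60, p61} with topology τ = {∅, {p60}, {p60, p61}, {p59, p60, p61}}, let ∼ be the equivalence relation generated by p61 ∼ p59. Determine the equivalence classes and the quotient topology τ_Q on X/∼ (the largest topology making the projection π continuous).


X/∼ = {[p59=p61], [p60]}; |τ_Q| = 3.

Equivalence classes: [p59=p61], [p60].
Quotient map π: X → X/∼ sends p59 ↦ [p59=p61], p60 ↦ [p60], p61 ↦ [p59=p61].
For each subset V ⊆ X/∼, compute π^{-1}(V) ⊆ X and check whether π^{-1}(V) ∈ τ. V is open in τ_Q iff π^{-1}(V) ∈ τ.
  V = {}: π^{-1}(V) = ∅ ∈ τ ✓.
  V = {[p59=p61]}: π^{-1}(V) = {p59, p61} ∉ τ ✗.
  V = {[p60]}: π^{-1}(V) = {p60} ∈ τ ✓.
  V = {[p59=p61], [p60]}: π^{-1}(V) = {p59, p60, p61} ∈ τ ✓.
Open sets in the quotient: τ_Q = {{}, {[p60]}, {[p59=p61], [p60]}} (3 elements).


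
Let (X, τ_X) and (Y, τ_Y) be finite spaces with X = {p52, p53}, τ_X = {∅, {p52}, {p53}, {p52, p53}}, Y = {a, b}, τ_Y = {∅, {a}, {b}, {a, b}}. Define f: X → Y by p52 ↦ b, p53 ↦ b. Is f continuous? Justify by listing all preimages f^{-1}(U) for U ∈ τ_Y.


f IS continuous.

Compute f^{-1}(U) for each U ∈ τ_Y:
  U = ∅: f^{-1}(U) = ∅ ∈ τ_X ✓.
  U = {a}: f^{-1}(U) = ∅ ∈ τ_X ✓.
  U = {b}: f^{-1}(U) = {p52, p53} ∈ τ_X ✓.
  U = {a, b}: f^{-1}(U) = {p52, p53} ∈ τ_X ✓.
Every preimage lies in τ_X, so f IS continuous.


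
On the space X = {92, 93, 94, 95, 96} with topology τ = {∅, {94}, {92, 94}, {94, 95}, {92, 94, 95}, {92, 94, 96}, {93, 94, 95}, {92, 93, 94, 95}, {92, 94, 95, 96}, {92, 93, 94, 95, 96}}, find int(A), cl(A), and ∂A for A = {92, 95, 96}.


int(A) = ∅, cl(A) = {92, 93, 95, 96}, ∂A = {92, 93, 95, 96}.

Closed sets in (X, τ) are complements of opens:
  closed(X, τ) = {∅, {93}, {96}, {92, 96}, {93, 95}, {93, 96}, {92, 93, 96}, {93, 95, 96}, {92, 93, 95, 96}, {92, 93, 94, 95, 96}}.
int(A) = ⋃ {U ∈ τ : U ⊆ A}. Opens contained in A: ∅.
Taking the union of these: int(A) = ∅.
cl(A) = ⋂ {C closed : A ⊆ C}. Closed sets containing A: {92, 93, 95, 96}, {92, 93, 94, 95, 96}.
Intersecting these: cl(A) = {92, 93, 95, 96}.
∂A = cl(A) ∖ int(A) = {92, 93, 95, 96} ∖ ∅ = {92, 93, 95, 96}.
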